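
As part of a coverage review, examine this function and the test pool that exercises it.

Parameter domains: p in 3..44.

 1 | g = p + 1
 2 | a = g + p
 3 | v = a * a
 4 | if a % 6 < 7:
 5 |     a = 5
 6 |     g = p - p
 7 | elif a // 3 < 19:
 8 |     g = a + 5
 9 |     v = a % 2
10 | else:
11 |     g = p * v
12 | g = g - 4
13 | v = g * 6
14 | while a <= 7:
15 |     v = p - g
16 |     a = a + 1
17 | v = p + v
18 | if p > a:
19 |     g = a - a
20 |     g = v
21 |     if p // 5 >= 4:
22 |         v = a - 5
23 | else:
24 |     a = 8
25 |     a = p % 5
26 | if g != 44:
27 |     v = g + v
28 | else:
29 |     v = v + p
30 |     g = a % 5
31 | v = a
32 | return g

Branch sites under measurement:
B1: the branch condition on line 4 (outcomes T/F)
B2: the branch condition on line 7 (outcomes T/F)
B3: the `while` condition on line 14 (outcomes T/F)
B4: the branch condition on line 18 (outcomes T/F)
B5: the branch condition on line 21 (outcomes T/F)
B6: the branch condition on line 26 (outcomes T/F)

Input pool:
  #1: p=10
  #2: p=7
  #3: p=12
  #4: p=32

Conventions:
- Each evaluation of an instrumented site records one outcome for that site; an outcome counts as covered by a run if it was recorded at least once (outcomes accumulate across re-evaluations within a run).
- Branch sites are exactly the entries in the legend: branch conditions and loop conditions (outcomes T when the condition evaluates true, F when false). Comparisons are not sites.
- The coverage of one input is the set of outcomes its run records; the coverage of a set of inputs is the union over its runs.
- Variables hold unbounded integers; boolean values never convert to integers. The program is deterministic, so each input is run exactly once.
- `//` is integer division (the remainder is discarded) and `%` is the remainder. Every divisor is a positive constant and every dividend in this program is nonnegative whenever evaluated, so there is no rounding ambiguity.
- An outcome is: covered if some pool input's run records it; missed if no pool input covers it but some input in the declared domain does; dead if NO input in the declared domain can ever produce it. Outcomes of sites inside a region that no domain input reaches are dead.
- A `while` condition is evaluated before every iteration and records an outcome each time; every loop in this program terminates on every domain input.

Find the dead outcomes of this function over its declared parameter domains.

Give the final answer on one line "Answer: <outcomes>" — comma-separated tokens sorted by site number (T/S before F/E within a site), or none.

running all 42 domain inputs and tallying outcomes:
  B1=F: no domain input ever produces it -> dead
  B2=T: no domain input ever produces it -> dead
  B2=F: no domain input ever produces it -> dead
  reachable outcomes have witnesses, e.g. B1=T (e.g. p=3), B3=T (e.g. p=3), B3=F (e.g. p=3), B4=T (e.g. p=9)

Answer: B1=F, B2=T, B2=F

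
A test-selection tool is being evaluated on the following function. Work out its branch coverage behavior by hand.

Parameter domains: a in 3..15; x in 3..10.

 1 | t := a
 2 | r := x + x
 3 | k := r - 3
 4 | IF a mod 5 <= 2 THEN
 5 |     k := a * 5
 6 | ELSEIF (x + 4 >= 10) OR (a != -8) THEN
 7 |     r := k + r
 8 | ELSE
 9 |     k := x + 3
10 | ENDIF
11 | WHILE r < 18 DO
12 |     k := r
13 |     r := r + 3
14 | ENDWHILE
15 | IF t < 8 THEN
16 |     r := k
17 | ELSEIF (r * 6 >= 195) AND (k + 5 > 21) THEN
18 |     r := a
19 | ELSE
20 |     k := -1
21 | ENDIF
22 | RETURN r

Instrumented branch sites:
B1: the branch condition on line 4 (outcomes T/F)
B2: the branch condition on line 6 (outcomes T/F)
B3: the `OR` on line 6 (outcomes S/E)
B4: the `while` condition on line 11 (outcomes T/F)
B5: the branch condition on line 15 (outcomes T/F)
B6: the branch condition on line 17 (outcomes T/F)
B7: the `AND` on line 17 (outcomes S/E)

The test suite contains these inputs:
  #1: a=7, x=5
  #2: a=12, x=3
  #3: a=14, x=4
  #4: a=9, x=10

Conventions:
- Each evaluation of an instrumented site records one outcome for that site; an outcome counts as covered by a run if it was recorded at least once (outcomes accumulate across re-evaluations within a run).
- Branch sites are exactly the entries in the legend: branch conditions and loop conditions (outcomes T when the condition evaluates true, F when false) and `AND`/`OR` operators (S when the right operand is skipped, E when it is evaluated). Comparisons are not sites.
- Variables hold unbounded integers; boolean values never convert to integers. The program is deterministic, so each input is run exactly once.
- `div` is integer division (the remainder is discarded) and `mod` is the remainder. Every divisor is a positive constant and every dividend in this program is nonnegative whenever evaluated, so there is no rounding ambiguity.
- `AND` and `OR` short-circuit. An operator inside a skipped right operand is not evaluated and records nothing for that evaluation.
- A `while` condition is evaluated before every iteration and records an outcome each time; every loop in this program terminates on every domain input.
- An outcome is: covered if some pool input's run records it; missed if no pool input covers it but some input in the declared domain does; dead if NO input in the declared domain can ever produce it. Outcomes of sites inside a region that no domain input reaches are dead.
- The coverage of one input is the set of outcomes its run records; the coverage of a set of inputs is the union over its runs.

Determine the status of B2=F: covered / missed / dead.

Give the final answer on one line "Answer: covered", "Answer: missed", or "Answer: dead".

no pool input records B2=F
checking all 104 inputs in the declared domain: B2=F is never recorded -> dead

Answer: dead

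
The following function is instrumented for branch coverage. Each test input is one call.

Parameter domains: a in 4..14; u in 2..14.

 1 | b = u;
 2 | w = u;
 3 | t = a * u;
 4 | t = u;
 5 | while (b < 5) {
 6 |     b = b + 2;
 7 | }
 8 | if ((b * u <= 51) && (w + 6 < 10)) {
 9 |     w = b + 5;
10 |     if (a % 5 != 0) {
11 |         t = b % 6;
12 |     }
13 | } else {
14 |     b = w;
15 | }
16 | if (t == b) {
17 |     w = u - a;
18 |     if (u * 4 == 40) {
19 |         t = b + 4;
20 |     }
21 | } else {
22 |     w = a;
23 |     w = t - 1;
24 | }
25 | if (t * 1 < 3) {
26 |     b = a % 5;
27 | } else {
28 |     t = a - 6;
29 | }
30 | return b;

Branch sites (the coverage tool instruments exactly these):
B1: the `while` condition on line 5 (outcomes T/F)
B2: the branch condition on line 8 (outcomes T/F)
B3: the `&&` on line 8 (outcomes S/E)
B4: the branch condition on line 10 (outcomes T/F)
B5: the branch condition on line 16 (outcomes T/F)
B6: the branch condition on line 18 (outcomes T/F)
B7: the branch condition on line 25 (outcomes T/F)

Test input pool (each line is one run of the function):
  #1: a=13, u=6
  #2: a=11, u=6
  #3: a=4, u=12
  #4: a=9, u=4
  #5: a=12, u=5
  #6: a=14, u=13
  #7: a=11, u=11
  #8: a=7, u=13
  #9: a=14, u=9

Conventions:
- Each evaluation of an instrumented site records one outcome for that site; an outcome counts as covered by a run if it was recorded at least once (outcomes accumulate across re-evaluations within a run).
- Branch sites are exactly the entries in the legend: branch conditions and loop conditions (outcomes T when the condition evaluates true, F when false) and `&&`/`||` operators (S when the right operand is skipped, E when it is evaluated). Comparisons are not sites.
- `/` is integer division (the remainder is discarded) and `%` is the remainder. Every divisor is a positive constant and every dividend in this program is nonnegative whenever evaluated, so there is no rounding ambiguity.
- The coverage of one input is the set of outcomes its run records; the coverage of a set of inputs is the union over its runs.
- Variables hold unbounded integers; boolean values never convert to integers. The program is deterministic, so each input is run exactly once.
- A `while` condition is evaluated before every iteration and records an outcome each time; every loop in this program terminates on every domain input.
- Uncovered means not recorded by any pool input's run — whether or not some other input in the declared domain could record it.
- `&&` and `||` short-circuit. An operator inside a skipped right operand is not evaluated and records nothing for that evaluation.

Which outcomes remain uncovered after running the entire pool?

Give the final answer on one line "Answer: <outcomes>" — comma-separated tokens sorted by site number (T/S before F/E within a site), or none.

#1 (a=13, u=6) -> B1->F, B3->E, B2->F, B5->T, B6->F, B7->F; covered: B1=F, B2=F, B3=E, B5=T, B6=F, B7=F
#2 (a=11, u=6) -> B1->F, B3->E, B2->F, B5->T, B6->F, B7->F; covered: B1=F, B2=F, B3=E, B5=T, B6=F, B7=F
#3 (a=4, u=12) -> B1->F, B3->S, B2->F, B5->T, B6->F, B7->F; covered: B1=F, B2=F, B3=S, B5=T, B6=F, B7=F
#4 (a=9, u=4) -> B1->T, B1->F, B3->E, B2->F, B5->T, B6->F, B7->F; covered: B1=T, B1=F, B2=F, B3=E, B5=T, B6=F, B7=F
#5 (a=12, u=5) -> B1->F, B3->E, B2->F, B5->T, B6->F, B7->F; covered: B1=F, B2=F, B3=E, B5=T, B6=F, B7=F
#6 (a=14, u=13) -> B1->F, B3->S, B2->F, B5->T, B6->F, B7->F; covered: B1=F, B2=F, B3=S, B5=T, B6=F, B7=F
#7 (a=11, u=11) -> B1->F, B3->S, B2->F, B5->T, B6->F, B7->F; covered: B1=F, B2=F, B3=S, B5=T, B6=F, B7=F
#8 (a=7, u=13) -> B1->F, B3->S, B2->F, B5->T, B6->F, B7->F; covered: B1=F, B2=F, B3=S, B5=T, B6=F, B7=F
#9 (a=14, u=9) -> B1->F, B3->S, B2->F, B5->T, B6->F, B7->F; covered: B1=F, B2=F, B3=S, B5=T, B6=F, B7=F
union over the pool: B1=T, B1=F, B2=F, B3=S, B3=E, B5=T, B6=F, B7=F
uncovered (6 of 14): B2=T, B4=T, B4=F, B5=F, B6=T, B7=T

Answer: B2=T, B4=T, B4=F, B5=F, B6=T, B7=T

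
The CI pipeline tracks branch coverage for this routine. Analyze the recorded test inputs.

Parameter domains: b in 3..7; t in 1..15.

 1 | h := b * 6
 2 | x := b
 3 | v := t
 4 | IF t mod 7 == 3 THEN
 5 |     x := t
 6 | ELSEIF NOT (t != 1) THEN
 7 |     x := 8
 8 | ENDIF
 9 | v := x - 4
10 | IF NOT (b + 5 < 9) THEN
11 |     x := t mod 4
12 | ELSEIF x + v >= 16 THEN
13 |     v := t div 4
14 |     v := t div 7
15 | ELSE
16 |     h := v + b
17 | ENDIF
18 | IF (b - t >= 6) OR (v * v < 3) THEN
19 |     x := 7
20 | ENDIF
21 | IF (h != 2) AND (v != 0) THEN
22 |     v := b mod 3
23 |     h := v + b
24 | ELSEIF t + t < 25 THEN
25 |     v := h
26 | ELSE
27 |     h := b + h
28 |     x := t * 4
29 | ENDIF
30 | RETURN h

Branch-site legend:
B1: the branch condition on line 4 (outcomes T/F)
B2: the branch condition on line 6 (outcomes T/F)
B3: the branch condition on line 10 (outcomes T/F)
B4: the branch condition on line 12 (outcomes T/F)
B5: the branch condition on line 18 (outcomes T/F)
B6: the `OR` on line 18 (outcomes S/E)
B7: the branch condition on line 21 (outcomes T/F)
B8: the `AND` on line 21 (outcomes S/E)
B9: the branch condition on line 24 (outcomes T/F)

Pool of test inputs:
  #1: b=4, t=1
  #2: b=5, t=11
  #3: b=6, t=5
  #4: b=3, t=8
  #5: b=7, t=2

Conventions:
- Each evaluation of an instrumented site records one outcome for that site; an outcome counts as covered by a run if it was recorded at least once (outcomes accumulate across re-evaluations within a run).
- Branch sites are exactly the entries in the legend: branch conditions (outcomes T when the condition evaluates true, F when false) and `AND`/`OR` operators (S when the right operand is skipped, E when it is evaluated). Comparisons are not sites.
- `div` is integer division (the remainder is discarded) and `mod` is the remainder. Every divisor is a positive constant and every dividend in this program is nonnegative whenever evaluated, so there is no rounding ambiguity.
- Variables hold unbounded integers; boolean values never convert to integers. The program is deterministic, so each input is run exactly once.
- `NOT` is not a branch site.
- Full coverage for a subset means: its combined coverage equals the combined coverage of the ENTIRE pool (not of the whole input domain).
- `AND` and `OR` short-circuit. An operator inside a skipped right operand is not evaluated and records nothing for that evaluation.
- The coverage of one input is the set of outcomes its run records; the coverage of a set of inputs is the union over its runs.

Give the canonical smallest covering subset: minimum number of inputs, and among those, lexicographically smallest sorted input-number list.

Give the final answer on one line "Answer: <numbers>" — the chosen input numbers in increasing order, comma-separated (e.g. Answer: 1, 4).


#1 (b=4, t=1) -> covered: B1=F, B2=T, B3=T, B5=F, B6=E, B7=T, B8=E
#2 (b=5, t=11) -> covered: B1=F, B2=F, B3=T, B5=T, B6=E, B7=T, B8=E
#3 (b=6, t=5) -> covered: B1=F, B2=F, B3=T, B5=F, B6=E, B7=T, B8=E
#4 (b=3, t=8) -> covered: B1=F, B2=F, B3=F, B4=F, B5=T, B6=E, B7=F, B8=S, B9=T
#5 (b=7, t=2) -> covered: B1=F, B2=F, B3=T, B5=F, B6=E, B7=T, B8=E
pool-wide coverage (14 outcomes): B1=F, B2=T, B2=F, B3=T, B3=F, B4=F, B5=T, B5=F, B6=E, B7=T, B7=F, B8=S, B8=E, B9=T
every size-1 subset falls short of the 14 outcomes (best: 9/14)
the canonical winner is {1, 4}: size 2, full 14-outcome coverage, earliest index list among size-2 covers
Answer: 1, 4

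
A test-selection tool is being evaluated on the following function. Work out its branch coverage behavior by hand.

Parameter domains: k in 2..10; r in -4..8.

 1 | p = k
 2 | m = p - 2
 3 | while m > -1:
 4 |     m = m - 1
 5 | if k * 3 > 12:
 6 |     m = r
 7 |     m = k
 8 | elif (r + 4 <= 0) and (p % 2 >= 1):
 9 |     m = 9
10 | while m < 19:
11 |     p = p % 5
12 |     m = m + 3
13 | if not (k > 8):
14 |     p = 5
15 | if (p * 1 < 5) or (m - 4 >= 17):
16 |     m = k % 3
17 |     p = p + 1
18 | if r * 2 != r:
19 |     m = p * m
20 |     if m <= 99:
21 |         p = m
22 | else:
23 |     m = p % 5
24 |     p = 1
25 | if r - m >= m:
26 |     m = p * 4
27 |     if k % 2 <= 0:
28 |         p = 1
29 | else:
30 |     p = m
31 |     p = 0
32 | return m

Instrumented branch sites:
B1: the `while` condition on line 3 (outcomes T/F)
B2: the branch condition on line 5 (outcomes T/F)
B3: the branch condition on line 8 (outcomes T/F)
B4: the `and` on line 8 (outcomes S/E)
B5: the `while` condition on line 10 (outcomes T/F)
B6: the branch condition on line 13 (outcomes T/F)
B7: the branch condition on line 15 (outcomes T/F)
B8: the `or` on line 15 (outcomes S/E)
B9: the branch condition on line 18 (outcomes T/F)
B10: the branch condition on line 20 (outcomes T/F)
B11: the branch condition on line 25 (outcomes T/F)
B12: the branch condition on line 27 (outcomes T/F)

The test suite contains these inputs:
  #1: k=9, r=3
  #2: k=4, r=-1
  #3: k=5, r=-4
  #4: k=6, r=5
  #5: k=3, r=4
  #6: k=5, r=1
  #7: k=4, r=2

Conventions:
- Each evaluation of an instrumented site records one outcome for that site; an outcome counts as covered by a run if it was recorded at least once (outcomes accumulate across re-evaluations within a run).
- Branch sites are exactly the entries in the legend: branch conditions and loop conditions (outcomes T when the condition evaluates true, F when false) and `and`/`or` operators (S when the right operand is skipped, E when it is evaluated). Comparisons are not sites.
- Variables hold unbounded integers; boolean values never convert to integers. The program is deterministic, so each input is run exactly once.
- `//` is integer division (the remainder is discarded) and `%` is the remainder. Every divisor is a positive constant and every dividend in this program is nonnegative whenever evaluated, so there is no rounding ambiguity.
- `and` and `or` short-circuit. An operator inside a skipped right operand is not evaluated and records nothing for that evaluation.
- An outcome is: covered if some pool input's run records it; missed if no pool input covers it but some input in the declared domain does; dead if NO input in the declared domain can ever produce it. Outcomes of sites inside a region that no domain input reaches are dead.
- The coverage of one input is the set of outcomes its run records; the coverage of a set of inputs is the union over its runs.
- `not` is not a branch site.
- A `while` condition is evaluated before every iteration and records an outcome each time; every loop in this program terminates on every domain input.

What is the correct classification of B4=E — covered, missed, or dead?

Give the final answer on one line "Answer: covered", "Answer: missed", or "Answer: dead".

no pool input records B4=E
but domain input (k=2, r=-4) does record it -> reachable, so missed

Answer: missed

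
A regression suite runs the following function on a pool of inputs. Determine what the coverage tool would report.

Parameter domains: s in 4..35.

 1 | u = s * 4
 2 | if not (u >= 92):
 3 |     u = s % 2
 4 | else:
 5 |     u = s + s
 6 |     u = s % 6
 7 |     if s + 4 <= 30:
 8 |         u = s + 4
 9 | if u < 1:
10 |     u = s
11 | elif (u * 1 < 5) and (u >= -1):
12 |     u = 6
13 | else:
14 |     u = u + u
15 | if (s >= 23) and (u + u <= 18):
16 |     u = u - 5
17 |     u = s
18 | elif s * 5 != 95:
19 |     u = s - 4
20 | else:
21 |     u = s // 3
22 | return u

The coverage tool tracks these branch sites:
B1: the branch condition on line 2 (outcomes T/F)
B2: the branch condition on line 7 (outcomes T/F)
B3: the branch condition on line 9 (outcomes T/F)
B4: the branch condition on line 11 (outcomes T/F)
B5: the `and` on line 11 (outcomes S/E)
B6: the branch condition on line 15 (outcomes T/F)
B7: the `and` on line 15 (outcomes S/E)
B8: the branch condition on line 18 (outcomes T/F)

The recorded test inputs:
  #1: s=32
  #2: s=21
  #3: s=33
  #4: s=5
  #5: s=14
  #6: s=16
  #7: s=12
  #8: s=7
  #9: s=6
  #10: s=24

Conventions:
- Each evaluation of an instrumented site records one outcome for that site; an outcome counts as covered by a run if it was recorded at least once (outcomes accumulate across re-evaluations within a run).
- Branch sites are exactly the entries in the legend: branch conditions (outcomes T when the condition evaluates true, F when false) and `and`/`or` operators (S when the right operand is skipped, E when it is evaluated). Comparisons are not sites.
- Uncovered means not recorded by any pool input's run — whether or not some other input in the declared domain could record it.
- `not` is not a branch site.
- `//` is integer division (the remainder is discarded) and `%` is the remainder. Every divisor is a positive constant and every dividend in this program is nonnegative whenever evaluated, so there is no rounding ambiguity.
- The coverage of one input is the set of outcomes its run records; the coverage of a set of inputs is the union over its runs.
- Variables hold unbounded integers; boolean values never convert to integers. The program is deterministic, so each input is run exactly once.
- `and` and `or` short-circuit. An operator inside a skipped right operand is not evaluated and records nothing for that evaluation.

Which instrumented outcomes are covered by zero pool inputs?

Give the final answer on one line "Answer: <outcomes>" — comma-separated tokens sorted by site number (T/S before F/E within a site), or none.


test 1 (s=32) fires B1->F, B2->F, B3->F, B5->E, B4->T, B7->E, B6->T; hits B1=F, B2=F, B3=F, B4=T, B5=E, B6=T, B7=E
test 2 (s=21) fires B1->T, B3->F, B5->E, B4->T, B7->S, B6->F, B8->T; hits B1=T, B3=F, B4=T, B5=E, B6=F, B7=S, B8=T
test 3 (s=33) fires B1->F, B2->F, B3->F, B5->E, B4->T, B7->E, B6->T; hits B1=F, B2=F, B3=F, B4=T, B5=E, B6=T, B7=E
test 4 (s=5) fires B1->T, B3->F, B5->E, B4->T, B7->S, B6->F, B8->T; hits B1=T, B3=F, B4=T, B5=E, B6=F, B7=S, B8=T
test 5 (s=14) fires B1->T, B3->T, B7->S, B6->F, B8->T; hits B1=T, B3=T, B6=F, B7=S, B8=T
test 6 (s=16) fires B1->T, B3->T, B7->S, B6->F, B8->T; hits B1=T, B3=T, B6=F, B7=S, B8=T
test 7 (s=12) fires B1->T, B3->T, B7->S, B6->F, B8->T; hits B1=T, B3=T, B6=F, B7=S, B8=T
test 8 (s=7) fires B1->T, B3->F, B5->E, B4->T, B7->S, B6->F, B8->T; hits B1=T, B3=F, B4=T, B5=E, B6=F, B7=S, B8=T
test 9 (s=6) fires B1->T, B3->T, B7->S, B6->F, B8->T; hits B1=T, B3=T, B6=F, B7=S, B8=T
test 10 (s=24) fires B1->F, B2->T, B3->F, B5->S, B4->F, B7->E, B6->F, B8->T; hits B1=F, B2=T, B3=F, B4=F, B5=S, B6=F, B7=E, B8=T
union over the pool: B1=T, B1=F, B2=T, B2=F, B3=T, B3=F, B4=T, B4=F, B5=S, B5=E, B6=T, B6=F, B7=S, B7=E, B8=T
uncovered (1 of 16): B8=F
Answer: B8=F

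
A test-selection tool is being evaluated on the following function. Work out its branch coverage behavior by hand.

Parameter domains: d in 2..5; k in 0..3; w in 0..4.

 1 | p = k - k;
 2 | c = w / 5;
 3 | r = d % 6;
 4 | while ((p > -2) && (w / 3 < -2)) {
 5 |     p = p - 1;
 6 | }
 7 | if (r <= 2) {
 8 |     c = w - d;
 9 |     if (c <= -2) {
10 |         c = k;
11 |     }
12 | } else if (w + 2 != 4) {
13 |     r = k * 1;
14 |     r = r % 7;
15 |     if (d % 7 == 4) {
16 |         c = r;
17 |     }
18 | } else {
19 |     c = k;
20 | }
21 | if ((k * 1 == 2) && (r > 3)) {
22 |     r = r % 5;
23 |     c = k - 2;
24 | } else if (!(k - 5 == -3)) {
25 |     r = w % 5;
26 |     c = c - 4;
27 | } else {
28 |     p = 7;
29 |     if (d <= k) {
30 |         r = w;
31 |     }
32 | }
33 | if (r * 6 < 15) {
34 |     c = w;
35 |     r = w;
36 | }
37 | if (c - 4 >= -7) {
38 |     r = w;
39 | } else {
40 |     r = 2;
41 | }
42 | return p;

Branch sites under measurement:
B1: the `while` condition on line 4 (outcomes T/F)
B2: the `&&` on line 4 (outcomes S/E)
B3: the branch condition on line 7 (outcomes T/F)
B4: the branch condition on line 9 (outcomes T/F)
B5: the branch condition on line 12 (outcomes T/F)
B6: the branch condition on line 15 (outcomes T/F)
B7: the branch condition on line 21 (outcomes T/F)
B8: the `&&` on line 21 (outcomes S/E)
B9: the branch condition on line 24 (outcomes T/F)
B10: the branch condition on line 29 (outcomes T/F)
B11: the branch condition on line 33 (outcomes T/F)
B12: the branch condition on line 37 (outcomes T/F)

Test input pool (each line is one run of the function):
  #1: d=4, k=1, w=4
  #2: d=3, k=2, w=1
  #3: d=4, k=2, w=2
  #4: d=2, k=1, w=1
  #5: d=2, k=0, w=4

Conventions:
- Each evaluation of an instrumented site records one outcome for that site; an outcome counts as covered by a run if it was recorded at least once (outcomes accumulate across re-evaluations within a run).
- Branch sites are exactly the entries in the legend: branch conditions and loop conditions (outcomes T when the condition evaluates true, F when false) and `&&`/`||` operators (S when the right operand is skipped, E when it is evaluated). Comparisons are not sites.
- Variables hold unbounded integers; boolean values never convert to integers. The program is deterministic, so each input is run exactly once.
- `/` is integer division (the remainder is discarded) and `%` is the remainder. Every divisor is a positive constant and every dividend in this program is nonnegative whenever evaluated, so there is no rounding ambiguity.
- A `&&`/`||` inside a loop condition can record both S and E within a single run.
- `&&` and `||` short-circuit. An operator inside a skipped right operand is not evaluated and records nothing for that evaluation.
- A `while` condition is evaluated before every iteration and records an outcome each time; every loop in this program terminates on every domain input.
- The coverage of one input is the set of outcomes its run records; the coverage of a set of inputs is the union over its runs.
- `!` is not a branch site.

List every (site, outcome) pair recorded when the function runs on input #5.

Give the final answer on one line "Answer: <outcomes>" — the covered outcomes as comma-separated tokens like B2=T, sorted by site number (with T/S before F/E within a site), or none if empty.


Tracing the run of input #5 (d=2, k=0, w=4):
  B2->E, B1->F, B3->T, B4->F, B8->S, B7->F, B9->T, B11->F, B12->T
collecting distinct outcomes: B1=F, B2=E, B3=T, B4=F, B7=F, B8=S, B9=T, B11=F, B12=T
Answer: B1=F, B2=E, B3=T, B4=F, B7=F, B8=S, B9=T, B11=F, B12=T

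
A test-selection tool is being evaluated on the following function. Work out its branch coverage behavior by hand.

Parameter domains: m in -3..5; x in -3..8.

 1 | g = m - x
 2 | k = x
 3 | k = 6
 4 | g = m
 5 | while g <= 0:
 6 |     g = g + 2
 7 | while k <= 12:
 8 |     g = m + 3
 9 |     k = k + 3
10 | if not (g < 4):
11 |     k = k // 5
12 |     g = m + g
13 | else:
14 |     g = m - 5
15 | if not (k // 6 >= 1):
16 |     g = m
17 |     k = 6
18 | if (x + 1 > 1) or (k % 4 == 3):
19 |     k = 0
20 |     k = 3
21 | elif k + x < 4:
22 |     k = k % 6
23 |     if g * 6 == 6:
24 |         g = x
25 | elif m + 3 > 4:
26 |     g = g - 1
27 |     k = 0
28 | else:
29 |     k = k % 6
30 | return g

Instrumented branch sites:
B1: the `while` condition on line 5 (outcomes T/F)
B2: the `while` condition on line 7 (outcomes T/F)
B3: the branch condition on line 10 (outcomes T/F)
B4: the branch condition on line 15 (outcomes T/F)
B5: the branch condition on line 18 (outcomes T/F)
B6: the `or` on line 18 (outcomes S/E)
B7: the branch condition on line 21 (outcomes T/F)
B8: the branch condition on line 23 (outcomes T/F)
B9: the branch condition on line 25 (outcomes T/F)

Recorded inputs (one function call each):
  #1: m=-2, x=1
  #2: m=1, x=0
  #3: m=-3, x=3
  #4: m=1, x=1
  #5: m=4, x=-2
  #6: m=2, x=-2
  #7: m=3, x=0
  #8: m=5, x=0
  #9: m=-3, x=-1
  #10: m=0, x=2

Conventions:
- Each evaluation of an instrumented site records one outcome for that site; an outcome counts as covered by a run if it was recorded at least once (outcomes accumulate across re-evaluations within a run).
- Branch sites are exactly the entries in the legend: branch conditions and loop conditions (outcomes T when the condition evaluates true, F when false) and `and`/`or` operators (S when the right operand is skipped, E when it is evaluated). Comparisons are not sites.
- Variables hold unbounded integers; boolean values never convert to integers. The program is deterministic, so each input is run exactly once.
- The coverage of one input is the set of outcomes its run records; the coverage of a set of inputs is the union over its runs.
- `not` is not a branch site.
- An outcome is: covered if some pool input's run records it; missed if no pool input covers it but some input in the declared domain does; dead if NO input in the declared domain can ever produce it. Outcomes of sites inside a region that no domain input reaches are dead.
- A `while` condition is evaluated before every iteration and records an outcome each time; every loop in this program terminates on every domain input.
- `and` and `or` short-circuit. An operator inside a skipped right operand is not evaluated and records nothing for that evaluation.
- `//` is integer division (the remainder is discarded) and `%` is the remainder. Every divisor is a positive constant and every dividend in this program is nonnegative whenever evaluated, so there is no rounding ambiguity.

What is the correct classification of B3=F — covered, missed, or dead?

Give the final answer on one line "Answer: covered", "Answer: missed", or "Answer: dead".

B3=F is recorded by pool input(s) 1, 3, 9, 10 -> covered

Answer: covered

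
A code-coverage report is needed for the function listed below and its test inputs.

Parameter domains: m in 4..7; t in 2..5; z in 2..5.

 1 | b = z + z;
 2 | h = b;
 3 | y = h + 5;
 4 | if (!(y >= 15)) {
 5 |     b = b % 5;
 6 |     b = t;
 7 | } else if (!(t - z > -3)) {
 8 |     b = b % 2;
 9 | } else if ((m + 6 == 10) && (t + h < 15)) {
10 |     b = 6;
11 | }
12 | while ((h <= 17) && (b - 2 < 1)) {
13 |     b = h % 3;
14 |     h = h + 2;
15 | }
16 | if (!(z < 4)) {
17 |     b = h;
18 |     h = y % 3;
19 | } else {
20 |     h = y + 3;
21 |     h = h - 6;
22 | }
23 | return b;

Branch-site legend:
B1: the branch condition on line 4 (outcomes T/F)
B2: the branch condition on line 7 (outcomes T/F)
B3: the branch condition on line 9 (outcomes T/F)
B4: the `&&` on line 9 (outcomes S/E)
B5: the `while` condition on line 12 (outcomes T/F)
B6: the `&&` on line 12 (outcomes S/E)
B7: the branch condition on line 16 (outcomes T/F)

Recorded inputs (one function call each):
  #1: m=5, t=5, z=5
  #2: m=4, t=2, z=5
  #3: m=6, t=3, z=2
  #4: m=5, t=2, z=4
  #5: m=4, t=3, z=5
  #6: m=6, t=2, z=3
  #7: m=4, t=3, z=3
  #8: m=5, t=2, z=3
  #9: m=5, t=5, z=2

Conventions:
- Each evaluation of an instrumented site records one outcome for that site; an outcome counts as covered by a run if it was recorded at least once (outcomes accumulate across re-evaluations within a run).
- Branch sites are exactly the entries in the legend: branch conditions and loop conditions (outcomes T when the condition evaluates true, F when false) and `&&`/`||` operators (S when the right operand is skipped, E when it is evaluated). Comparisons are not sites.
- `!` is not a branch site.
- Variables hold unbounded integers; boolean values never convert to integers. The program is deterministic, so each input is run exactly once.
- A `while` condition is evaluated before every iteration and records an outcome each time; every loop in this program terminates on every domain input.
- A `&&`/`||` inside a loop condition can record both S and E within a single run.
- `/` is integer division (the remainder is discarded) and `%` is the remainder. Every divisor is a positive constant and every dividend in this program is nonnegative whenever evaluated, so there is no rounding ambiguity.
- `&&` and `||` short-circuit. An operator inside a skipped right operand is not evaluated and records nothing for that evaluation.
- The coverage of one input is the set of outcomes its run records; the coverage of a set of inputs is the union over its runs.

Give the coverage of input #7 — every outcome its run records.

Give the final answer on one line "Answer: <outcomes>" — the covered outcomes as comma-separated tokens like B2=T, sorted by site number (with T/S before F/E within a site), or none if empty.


Simulating input #7 (m=4, t=3, z=3) step by step:
  B1->T, B6->E, B5->F, B7->F
deduplicating events, the covered set is: B1=T, B5=F, B6=E, B7=F
Answer: B1=T, B5=F, B6=E, B7=F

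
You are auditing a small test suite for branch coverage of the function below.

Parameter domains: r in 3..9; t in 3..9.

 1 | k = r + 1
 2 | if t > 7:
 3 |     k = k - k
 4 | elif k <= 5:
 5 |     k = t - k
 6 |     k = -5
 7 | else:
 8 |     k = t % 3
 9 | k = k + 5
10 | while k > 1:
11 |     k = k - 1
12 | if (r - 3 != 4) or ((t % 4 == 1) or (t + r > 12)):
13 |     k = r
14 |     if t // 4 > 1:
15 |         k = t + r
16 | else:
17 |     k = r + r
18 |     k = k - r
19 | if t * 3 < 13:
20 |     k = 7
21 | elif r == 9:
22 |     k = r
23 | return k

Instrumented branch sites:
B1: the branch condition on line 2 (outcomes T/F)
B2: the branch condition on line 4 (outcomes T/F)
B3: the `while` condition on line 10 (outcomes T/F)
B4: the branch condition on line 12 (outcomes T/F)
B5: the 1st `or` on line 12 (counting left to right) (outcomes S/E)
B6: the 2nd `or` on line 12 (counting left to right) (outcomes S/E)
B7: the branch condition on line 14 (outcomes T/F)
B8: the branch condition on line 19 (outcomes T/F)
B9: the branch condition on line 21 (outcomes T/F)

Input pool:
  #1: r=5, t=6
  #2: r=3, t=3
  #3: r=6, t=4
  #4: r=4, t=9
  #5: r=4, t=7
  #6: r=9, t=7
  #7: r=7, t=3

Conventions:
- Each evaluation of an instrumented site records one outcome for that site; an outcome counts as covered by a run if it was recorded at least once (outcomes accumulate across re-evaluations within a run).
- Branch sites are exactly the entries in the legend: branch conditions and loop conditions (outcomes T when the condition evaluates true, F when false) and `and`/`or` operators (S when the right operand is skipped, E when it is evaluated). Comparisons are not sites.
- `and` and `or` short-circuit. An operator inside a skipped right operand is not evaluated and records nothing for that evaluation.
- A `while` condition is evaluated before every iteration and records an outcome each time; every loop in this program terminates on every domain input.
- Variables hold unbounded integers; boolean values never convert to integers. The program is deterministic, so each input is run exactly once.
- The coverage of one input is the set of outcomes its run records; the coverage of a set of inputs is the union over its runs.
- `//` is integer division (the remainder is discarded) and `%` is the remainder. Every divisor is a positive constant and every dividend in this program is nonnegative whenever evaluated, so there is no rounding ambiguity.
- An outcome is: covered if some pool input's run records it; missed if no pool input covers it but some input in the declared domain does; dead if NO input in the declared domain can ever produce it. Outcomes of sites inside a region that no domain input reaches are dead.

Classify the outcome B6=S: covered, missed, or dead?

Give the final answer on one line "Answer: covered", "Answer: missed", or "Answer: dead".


no pool input records B6=S
but domain input (r=7, t=5) does record it -> reachable, so missed
Answer: missed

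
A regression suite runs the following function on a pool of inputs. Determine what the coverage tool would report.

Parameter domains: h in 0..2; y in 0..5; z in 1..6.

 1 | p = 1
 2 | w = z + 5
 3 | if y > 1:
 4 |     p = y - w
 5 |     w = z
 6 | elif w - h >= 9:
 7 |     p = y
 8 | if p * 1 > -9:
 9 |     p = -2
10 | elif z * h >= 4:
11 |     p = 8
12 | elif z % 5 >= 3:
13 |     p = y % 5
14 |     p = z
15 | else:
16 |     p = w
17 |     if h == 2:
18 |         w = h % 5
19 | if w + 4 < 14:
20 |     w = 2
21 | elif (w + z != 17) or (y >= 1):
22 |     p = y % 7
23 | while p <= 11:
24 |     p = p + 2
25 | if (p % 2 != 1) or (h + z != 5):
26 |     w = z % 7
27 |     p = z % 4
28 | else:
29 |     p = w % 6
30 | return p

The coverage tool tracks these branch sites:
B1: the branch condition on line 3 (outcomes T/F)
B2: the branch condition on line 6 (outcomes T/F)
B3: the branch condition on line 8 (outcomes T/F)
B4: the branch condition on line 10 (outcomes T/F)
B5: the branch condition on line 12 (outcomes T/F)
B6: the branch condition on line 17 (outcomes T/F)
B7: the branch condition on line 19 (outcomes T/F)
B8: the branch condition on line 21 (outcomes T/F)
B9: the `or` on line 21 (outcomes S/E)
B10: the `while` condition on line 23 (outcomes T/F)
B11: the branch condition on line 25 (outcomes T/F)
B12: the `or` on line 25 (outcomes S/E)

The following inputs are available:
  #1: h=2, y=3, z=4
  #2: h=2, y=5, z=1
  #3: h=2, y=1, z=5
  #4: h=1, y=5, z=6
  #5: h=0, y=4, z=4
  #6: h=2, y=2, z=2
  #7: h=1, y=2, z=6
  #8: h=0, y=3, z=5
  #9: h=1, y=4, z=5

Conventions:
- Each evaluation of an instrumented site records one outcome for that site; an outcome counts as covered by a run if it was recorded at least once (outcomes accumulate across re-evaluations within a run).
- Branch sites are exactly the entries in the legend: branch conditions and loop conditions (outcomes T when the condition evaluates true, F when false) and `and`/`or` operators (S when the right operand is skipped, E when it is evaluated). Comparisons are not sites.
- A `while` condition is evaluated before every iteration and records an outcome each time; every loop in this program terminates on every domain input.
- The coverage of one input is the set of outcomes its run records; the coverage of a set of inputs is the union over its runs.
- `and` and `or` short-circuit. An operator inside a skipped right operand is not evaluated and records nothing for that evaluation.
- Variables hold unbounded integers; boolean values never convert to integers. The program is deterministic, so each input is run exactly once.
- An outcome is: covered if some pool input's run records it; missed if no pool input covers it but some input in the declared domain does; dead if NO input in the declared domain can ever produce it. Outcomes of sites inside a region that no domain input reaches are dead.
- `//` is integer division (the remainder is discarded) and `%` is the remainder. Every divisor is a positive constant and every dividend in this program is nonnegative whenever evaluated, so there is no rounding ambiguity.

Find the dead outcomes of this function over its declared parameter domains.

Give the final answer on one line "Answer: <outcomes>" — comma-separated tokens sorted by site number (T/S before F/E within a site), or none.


checking every outcome against all 108 domain inputs:
  B5=T: zero occurrences over every domain input -> dead
  B6=T: zero occurrences over every domain input -> dead
  reachable outcomes have witnesses, e.g. B1=T (e.g. h=0, y=2, z=1), B1=F (e.g. h=0, y=0, z=1), B2=T (e.g. h=0, y=0, z=4), B2=F (e.g. h=0, y=0, z=1)
Answer: B5=T, B6=T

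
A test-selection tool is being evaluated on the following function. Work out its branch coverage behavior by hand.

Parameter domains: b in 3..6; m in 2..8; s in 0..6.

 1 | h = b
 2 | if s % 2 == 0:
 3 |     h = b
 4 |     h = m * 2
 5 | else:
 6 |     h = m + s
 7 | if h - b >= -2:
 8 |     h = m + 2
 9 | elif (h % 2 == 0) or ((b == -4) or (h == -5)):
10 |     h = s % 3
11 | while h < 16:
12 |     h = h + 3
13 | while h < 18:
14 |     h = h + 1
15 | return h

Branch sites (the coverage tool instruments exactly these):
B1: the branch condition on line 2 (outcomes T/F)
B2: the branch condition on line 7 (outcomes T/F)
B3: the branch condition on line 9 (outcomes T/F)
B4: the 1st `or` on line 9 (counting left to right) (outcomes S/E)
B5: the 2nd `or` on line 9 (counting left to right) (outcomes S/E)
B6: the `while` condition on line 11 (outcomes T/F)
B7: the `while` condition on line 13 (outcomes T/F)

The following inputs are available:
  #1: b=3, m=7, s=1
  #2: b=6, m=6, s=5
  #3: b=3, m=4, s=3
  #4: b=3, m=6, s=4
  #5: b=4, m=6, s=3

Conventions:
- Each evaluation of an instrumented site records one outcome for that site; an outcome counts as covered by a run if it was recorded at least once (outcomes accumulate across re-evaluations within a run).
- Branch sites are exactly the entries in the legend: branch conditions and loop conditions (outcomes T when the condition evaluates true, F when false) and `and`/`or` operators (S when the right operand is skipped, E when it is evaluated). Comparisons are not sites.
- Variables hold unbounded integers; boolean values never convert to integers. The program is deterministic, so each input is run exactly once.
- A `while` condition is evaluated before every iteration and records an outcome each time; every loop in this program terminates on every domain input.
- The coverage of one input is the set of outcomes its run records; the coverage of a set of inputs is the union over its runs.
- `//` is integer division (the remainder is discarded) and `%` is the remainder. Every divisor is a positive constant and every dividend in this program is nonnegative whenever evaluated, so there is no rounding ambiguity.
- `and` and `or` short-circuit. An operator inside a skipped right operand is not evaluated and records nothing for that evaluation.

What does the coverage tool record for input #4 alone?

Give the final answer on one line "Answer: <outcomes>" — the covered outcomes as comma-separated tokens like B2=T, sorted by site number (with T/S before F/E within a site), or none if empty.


Tracing the run of input #4 (b=3, m=6, s=4):
  B1->T, B2->T, B6->T, B6->T, B6->T, B6->F, B7->T, B7->F
deduplicating events, the covered set is: B1=T, B2=T, B6=T, B6=F, B7=T, B7=F
Answer: B1=T, B2=T, B6=T, B6=F, B7=T, B7=F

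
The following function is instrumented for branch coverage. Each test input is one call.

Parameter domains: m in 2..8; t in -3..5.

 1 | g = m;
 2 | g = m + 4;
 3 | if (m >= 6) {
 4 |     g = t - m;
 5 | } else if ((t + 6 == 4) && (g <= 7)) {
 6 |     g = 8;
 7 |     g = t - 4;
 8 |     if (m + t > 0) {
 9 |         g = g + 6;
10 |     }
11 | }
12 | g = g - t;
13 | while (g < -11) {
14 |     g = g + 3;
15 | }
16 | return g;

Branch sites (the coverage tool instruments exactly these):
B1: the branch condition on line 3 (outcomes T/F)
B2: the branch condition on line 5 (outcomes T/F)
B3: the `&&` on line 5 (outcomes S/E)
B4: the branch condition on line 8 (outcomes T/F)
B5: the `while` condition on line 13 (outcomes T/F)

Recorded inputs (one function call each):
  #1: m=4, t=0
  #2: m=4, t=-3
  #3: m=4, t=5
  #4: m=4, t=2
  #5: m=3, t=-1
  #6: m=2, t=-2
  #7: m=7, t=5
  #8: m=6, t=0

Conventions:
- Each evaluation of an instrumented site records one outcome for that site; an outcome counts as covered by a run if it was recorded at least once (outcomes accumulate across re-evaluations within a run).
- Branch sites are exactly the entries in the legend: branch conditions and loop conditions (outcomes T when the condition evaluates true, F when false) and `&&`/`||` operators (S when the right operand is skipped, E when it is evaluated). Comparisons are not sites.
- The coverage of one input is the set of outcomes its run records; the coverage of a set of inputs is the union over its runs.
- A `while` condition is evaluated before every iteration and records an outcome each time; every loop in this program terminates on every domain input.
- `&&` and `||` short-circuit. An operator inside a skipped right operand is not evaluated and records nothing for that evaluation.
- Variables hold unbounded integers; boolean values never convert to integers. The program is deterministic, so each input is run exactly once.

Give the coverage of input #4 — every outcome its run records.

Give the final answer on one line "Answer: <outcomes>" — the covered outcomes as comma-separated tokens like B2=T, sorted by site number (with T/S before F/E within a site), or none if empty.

Tracing the run of input #4 (m=4, t=2):
  B1->F, B3->S, B2->F, B5->F
collecting distinct outcomes: B1=F, B2=F, B3=S, B5=F

Answer: B1=F, B2=F, B3=S, B5=F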